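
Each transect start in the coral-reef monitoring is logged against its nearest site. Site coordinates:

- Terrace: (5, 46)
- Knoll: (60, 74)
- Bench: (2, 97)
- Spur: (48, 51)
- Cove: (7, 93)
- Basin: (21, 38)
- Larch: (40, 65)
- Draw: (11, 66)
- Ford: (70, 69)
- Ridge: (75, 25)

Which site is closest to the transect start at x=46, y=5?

Ridge

Squared distances to each site:
Terrace: 3362.000; Knoll: 4957.000; Bench: 10400.000; Spur: 2120.000; Cove: 9265.000; Basin: 1714.000; Larch: 3636.000; Draw: 4946.000; Ford: 4672.000; Ridge: 1241.000.
Minimum at Ridge.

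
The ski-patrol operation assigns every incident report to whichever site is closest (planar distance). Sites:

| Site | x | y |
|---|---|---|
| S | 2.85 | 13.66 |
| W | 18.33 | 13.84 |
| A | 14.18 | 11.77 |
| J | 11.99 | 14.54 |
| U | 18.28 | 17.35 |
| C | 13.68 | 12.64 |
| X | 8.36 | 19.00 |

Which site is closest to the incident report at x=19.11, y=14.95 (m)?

W

Squared distances to each site:
S: 266.052; W: 1.841; A: 34.417; J: 50.862; U: 6.449; C: 34.821; X: 131.965.
Minimum at W.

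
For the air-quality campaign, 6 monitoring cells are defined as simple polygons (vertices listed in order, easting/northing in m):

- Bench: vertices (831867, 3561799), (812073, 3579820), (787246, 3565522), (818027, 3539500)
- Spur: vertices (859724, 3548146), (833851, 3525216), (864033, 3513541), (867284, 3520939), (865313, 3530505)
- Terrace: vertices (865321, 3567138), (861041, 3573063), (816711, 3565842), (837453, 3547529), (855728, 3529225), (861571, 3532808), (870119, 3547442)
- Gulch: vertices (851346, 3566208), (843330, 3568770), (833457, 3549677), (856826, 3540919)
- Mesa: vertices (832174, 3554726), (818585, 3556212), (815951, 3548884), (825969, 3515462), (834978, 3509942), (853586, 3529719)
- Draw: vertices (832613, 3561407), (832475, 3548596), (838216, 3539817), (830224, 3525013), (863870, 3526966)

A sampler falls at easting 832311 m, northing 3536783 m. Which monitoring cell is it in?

Cast a ray rightward from (832311, 3536783). For each polygon, the edges (by vertex number in listed order) whose endpoints lie on opposite sides of northing = 3536783, where each meets that height, and whether that is right or left of the point:
Bench: no edge straddles that height → 0 crossings.
Spur: 1–2 at easting≈846902.6 (right), 5–1 at easting≈863324.0 (right) → 2 crossings.
Terrace: 4–5 at easting≈848182.0 (right), 6–7 at easting≈863892.9 (right) → 2 crossings.
Gulch: no edge straddles that height → 0 crossings.
Mesa: 3–4 at easting≈819578.2 (left), 6–1 at easting≈847537.5 (right) → 1 crossing.
Draw: 3–4 at easting≈836578.1 (right), 5–1 at easting≈854960.6 (right) → 2 crossings.
Only Mesa has an odd count, so the point is inside Mesa.

Mesa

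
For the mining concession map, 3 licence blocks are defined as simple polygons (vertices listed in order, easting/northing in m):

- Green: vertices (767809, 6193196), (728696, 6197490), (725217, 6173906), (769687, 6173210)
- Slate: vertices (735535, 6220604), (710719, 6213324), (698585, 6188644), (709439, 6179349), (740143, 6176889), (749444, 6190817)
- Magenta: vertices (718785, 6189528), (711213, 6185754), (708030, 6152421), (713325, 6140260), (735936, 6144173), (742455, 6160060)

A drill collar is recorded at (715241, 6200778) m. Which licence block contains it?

Slate

Cast a ray rightward from (715241, 6200778). For each polygon, the edges (by vertex number in listed order) whose endpoints lie on opposite sides of northing = 6200778, where each meets that height, and whether that is right or left of the point:
Green: no edge straddles that height → 0 crossings.
Slate: 2–3 at easting≈704550.7 (left), 6–1 at easting≈744792.7 (right) → 1 crossing.
Magenta: no edge straddles that height → 0 crossings.
Only Slate has an odd count, so the point is inside Slate.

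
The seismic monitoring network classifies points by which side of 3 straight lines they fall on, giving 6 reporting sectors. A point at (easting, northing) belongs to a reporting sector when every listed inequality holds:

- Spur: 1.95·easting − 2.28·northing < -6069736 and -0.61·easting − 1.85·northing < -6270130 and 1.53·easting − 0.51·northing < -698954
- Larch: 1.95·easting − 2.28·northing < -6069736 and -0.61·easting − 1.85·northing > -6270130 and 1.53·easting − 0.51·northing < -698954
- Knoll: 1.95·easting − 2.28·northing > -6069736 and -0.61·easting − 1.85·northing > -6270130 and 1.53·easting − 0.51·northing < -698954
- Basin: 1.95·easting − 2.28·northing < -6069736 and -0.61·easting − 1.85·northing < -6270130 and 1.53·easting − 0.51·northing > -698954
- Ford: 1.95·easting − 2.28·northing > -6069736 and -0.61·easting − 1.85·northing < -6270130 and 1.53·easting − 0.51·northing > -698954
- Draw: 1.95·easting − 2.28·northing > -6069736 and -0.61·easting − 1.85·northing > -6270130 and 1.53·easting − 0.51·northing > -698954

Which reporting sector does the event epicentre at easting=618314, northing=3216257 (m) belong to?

1.95·618314 − 2.28·3216257 = -6127353.660, which is < -6069736
-0.61·618314 − 1.85·3216257 = -6327246.990, which is < -6270130
1.53·618314 − 0.51·3216257 = -694270.650, which is > -698954
This sign pattern matches Basin.

Basin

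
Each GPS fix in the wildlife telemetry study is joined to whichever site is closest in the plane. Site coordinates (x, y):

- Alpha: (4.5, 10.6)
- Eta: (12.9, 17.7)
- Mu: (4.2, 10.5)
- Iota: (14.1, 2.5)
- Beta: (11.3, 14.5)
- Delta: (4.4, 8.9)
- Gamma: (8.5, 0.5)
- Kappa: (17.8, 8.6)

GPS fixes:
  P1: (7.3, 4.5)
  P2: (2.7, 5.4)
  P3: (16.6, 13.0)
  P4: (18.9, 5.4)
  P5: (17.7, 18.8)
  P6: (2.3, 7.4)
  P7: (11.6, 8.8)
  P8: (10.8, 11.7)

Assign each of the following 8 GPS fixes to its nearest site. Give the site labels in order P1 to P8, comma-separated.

Gamma, Delta, Kappa, Kappa, Eta, Delta, Beta, Beta

P1 → Gamma (d²=17.44)
P2 → Delta (d²=15.14)
P3 → Kappa (d²=20.80)
P4 → Kappa (d²=11.45)
P5 → Eta (d²=24.25)
P6 → Delta (d²=6.66)
P7 → Beta (d²=32.58)
P8 → Beta (d²=8.09)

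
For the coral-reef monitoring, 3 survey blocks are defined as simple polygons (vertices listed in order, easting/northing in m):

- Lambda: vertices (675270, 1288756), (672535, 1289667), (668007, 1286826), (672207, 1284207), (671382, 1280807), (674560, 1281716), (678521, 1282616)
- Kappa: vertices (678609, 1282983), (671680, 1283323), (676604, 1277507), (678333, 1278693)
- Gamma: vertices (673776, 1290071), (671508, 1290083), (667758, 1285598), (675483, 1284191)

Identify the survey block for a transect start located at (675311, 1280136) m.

Kappa

Cast a ray rightward from (675311, 1280136). For each polygon, the edges (by vertex number in listed order) whose endpoints lie on opposite sides of northing = 1280136, where each meets that height, and whether that is right or left of the point:
Lambda: no edge straddles that height → 0 crossings.
Kappa: 2–3 at easting≈674378.2 (left), 4–1 at easting≈678425.8 (right) → 1 crossing.
Gamma: no edge straddles that height → 0 crossings.
Only Kappa has an odd count, so the point is inside Kappa.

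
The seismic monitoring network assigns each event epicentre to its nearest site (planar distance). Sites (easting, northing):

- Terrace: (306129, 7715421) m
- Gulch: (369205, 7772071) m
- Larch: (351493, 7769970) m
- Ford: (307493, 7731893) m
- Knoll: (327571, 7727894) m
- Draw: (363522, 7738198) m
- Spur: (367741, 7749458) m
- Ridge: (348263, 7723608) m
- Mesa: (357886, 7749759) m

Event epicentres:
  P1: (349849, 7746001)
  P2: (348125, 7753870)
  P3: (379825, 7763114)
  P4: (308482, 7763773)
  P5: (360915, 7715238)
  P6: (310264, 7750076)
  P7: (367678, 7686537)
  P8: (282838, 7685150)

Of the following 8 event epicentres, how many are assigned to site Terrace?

1

P1 → Mesa
P2 → Mesa
P3 → Gulch
P4 → Ford
P5 → Ridge
P6 → Ford
P7 → Ridge
P8 → Terrace
1 of the 8 goes to Terrace.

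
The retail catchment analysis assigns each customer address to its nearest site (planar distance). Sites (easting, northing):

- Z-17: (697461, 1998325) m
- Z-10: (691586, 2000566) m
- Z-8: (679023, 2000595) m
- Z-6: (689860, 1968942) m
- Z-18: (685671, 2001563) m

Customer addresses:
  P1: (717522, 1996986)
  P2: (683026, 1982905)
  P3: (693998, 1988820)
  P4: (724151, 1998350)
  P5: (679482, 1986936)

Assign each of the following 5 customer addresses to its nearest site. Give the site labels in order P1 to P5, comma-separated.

Z-17, Z-6, Z-17, Z-17, Z-8

P1 → Z-17 (d²=404236642.00)
P2 → Z-6 (d²=241668925.00)
P3 → Z-17 (d²=102337394.00)
P4 → Z-17 (d²=712356725.00)
P5 → Z-8 (d²=186778962.00)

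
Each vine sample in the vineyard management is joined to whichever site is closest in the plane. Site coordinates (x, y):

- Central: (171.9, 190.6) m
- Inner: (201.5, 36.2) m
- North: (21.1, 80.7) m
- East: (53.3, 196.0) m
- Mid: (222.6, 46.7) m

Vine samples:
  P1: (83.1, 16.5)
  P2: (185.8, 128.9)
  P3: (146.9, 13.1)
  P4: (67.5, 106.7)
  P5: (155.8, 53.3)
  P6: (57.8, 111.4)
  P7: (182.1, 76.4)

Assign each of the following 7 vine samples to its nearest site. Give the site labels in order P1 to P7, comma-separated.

North, Central, Inner, North, Inner, North, Inner

P1 → North (d²=7965.64)
P2 → Central (d²=4000.10)
P3 → Inner (d²=3514.77)
P4 → North (d²=2828.96)
P5 → Inner (d²=2380.90)
P6 → North (d²=2289.38)
P7 → Inner (d²=1992.40)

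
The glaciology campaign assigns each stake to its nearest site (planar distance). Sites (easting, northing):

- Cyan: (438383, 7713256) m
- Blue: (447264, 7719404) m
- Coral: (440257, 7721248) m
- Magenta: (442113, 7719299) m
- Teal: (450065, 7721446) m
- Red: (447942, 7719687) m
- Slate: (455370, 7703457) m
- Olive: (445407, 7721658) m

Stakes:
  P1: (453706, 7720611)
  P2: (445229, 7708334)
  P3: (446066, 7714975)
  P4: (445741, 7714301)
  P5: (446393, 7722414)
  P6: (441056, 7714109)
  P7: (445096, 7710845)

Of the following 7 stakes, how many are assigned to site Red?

0

P1 → Teal
P2 → Cyan
P3 → Blue
P4 → Blue
P5 → Olive
P6 → Cyan
P7 → Cyan
0 of the 7 go to Red.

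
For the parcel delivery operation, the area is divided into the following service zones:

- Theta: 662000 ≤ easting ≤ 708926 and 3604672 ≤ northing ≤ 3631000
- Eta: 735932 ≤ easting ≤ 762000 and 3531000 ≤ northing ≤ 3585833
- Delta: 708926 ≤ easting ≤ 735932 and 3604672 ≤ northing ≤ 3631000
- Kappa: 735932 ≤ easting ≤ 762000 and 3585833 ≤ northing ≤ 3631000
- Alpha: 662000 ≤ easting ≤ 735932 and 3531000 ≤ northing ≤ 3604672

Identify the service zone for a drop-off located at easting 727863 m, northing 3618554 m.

Delta

The point has easting = 727863 and northing = 3618554.
Only Delta satisfies 708926 ≤ easting ≤ 735932 and 3604672 ≤ northing ≤ 3631000.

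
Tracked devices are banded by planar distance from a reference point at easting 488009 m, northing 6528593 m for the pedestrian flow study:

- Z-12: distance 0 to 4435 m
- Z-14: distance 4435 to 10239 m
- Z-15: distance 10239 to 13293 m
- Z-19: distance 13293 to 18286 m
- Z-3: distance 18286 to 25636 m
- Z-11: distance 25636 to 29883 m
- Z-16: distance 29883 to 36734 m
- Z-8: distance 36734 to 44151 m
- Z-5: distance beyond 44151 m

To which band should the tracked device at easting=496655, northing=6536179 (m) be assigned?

Z-15

Distance = √((496655−488009)² + (6536179−6528593)²) = √(74753316.000 + 57547396.000) = 11502.205 m.
10239 ≤ 11502.205 < 13293 → Z-15.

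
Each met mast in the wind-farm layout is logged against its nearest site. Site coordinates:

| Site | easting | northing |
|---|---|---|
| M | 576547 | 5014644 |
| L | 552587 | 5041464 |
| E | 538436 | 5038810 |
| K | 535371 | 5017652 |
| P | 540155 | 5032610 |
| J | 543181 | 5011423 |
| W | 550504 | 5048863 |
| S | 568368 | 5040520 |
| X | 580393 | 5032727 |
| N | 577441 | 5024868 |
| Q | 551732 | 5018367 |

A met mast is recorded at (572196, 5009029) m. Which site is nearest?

M

Squared distances to each site:
M: 50459426.000; L: 1436542106.000; E: 2026645561.000; K: 1430436754.000; P: 1582689242.000; J: 847601461.000; W: 2057290420.000; S: 1006336665.000; X: 628786013.000; N: 278383946.000; Q: 505973540.000.
Minimum at M.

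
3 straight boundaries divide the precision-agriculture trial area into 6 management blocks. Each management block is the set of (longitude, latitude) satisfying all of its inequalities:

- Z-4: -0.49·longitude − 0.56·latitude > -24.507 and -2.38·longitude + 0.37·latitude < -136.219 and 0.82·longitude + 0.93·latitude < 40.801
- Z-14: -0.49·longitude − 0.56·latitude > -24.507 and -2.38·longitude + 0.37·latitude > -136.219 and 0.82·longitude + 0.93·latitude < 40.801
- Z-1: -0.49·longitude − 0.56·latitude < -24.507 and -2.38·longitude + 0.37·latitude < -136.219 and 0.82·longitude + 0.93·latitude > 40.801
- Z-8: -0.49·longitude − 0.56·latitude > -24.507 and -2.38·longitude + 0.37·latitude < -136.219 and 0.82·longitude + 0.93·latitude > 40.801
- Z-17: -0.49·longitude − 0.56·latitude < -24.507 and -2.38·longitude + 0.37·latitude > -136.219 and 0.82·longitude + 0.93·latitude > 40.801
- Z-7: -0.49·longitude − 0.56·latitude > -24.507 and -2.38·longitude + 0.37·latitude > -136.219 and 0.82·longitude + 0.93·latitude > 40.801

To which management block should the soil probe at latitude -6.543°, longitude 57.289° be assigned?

-0.49·57.289 − 0.56·-6.543 = -24.408, which is > -24.507
-2.38·57.289 + 0.37·-6.543 = -138.769, which is < -136.219
0.82·57.289 + 0.93·-6.543 = 40.892, which is > 40.801
This sign pattern matches Z-8.

Z-8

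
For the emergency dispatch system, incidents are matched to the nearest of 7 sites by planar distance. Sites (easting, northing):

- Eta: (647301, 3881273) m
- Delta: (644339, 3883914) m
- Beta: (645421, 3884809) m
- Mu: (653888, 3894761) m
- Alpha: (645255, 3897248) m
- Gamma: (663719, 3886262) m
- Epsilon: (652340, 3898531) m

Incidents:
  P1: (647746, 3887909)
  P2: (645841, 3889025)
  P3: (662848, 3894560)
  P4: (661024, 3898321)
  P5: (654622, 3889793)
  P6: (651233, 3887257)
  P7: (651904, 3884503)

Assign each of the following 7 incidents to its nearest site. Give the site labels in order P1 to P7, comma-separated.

P1 → Beta (d²=15015625.00)
P2 → Beta (d²=17951056.00)
P3 → Gamma (d²=69615445.00)
P4 → Mu (d²=63596096.00)
P5 → Mu (d²=25219780.00)
P6 → Beta (d²=39772048.00)
P7 → Eta (d²=31620509.00)

Beta, Beta, Gamma, Mu, Mu, Beta, Eta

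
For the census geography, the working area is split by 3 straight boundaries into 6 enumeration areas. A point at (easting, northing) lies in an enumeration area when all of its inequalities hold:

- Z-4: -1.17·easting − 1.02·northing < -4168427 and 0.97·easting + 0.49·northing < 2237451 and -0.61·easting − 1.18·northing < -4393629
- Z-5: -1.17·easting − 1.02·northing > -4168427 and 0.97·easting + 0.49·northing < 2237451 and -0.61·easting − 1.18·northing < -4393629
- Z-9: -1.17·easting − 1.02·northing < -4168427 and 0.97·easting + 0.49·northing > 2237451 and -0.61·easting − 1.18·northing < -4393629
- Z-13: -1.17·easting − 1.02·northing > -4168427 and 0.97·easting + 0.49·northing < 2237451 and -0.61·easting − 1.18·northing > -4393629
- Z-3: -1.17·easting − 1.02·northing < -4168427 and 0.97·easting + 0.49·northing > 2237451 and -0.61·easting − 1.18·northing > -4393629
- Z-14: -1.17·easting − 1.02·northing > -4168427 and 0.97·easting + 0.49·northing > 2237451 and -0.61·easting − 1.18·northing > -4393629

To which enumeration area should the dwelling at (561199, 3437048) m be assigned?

-1.17·561199 − 1.02·3437048 = -4162391.790, which is > -4168427
0.97·561199 + 0.49·3437048 = 2228516.550, which is < 2237451
-0.61·561199 − 1.18·3437048 = -4398048.030, which is < -4393629
This sign pattern matches Z-5.

Z-5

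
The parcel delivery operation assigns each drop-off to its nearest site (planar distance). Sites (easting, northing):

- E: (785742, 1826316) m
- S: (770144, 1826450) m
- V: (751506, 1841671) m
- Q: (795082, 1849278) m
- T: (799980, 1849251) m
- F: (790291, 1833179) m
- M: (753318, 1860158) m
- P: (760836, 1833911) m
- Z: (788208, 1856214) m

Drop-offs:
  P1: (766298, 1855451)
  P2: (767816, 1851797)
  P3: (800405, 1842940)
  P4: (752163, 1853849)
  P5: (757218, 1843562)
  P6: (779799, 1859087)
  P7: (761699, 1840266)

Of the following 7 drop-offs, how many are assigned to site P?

1

P1 → M
P2 → M
P3 → T
P4 → M
P5 → V
P6 → Z
P7 → P
1 of the 7 goes to P.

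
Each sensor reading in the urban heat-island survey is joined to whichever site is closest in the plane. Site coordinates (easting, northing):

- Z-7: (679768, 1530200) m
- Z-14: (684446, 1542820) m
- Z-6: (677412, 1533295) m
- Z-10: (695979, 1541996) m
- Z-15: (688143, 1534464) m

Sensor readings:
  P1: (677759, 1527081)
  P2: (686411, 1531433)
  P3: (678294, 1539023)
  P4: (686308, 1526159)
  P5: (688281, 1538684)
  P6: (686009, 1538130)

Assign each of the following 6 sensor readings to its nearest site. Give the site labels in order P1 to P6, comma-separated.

P1 → Z-7 (d²=13764242.00)
P2 → Z-15 (d²=12186785.00)
P3 → Z-6 (d²=33587908.00)
P4 → Z-7 (d²=59101281.00)
P5 → Z-15 (d²=17827444.00)
P6 → Z-15 (d²=17993512.00)

Z-7, Z-15, Z-6, Z-7, Z-15, Z-15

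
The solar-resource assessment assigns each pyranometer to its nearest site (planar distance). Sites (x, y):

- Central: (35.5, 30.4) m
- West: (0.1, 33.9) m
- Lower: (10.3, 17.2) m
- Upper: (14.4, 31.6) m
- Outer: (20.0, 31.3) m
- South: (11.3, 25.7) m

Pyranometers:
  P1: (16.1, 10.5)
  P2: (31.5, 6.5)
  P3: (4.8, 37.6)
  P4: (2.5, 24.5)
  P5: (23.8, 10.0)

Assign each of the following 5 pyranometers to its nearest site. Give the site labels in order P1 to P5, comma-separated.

P1 → Lower (d²=78.53)
P2 → Lower (d²=563.93)
P3 → West (d²=35.78)
P4 → South (d²=78.88)
P5 → Lower (d²=234.09)

Lower, Lower, West, South, Lower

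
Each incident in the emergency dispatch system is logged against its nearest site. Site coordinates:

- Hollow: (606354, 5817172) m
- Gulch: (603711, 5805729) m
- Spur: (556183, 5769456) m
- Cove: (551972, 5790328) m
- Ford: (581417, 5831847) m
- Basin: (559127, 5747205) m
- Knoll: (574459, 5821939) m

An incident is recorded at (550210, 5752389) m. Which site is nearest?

Squared distances to each site:
Hollow: 7348985825.000; Gulch: 5707512601.000; Spur: 326959218.000; Cove: 1442472365.000; Ford: 7287450613.000; Basin: 106386745.000; Knoll: 5425216501.000.
Minimum at Basin.

Basin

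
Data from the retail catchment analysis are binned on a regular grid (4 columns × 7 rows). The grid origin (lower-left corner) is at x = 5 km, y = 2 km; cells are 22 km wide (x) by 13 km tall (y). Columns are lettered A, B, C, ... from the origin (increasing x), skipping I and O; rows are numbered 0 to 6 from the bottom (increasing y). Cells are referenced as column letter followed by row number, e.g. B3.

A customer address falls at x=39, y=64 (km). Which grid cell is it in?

Column index: ⌊(39 − 5) / 22⌋ = ⌊1.545⌋ = 1 → column B
Row offset from origin: ⌊(64 − 2) / 13⌋ = ⌊4.769⌋ = 4 → row 4

B4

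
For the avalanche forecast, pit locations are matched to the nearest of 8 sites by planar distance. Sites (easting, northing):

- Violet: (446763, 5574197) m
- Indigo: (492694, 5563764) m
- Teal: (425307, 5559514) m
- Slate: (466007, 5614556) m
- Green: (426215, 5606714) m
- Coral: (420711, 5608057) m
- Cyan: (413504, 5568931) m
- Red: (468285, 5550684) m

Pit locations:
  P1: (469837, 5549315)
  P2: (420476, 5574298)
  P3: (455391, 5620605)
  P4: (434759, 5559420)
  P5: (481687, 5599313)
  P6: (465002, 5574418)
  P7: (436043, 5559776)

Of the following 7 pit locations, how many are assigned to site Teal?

2

P1 → Red
P2 → Cyan
P3 → Slate
P4 → Teal
P5 → Slate
P6 → Violet
P7 → Teal
2 of the 7 go to Teal.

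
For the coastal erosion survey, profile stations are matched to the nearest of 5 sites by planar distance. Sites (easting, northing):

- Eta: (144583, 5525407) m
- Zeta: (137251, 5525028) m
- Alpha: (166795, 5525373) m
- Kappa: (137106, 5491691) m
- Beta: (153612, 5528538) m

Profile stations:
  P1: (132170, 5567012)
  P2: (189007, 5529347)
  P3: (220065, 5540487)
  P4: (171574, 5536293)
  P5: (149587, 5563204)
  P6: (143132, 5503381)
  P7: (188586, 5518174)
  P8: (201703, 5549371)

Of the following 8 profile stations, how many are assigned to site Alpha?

5

P1 → Zeta
P2 → Alpha
P3 → Alpha
P4 → Alpha
P5 → Beta
P6 → Kappa
P7 → Alpha
P8 → Alpha
5 of the 8 go to Alpha.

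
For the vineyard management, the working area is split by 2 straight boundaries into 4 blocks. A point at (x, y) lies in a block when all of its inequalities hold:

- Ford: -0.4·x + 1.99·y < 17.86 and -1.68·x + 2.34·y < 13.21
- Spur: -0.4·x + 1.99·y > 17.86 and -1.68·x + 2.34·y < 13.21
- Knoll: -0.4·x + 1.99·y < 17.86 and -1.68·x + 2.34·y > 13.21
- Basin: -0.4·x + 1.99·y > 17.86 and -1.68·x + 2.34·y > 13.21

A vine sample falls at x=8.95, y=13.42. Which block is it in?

Basin

-0.4·8.95 + 1.99·13.42 = 23.126, which is > 17.86
-1.68·8.95 + 2.34·13.42 = 16.367, which is > 13.21
This sign pattern matches Basin.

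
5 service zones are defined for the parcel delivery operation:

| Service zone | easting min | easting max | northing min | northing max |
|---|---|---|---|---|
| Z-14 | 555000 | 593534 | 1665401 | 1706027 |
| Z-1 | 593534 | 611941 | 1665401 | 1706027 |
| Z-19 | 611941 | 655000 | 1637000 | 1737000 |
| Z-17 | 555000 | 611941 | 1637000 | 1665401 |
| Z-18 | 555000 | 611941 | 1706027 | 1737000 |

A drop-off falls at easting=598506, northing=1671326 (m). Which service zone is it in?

Z-1

The point has easting = 598506 and northing = 1671326.
Only Z-1 satisfies 593534 ≤ easting ≤ 611941 and 1665401 ≤ northing ≤ 1706027.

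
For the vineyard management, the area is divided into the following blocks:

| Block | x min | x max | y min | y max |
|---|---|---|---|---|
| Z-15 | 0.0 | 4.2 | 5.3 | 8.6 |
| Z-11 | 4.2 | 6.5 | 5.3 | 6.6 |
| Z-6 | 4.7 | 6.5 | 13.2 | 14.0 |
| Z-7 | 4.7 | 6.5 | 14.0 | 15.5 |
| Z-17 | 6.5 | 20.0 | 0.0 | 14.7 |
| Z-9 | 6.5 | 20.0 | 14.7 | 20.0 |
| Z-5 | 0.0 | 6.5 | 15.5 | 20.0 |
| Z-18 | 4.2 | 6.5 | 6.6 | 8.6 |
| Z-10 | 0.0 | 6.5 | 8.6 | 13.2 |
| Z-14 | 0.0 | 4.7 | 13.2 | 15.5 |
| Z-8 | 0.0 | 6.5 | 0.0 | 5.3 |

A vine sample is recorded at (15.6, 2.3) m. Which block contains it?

The point has x = 15.6 and y = 2.3.
Only Z-17 satisfies 6.5 ≤ x ≤ 20.0 and 0.0 ≤ y ≤ 14.7.

Z-17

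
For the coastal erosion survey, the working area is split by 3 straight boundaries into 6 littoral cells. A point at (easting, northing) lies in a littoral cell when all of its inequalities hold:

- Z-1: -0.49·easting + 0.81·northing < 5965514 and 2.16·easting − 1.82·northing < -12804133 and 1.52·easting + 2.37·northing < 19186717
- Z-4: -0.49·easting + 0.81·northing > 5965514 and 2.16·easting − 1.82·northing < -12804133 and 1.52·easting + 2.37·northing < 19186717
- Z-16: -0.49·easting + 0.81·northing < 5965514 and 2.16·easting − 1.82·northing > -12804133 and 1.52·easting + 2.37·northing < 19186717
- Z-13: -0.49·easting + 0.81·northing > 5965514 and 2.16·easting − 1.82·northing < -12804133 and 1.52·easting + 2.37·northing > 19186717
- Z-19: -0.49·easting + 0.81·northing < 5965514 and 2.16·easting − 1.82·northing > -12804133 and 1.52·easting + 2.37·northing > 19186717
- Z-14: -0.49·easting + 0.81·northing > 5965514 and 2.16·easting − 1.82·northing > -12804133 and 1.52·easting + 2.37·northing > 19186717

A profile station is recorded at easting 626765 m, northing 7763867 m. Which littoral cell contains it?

Z-14

-0.49·626765 + 0.81·7763867 = 5981617.420, which is > 5965514
2.16·626765 − 1.82·7763867 = -12776425.540, which is > -12804133
1.52·626765 + 2.37·7763867 = 19353047.590, which is > 19186717
This sign pattern matches Z-14.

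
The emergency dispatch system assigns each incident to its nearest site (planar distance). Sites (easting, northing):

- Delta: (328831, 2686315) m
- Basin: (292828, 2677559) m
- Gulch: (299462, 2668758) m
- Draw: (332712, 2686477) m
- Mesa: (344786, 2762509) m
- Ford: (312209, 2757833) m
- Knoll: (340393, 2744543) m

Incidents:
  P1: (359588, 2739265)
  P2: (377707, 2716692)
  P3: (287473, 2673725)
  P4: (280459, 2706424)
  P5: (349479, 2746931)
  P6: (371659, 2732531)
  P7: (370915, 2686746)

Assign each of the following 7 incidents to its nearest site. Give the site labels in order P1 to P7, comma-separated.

P1 → Knoll (d²=396305309.00)
P2 → Knoll (d²=2168012797.00)
P3 → Basin (d²=43375581.00)
P4 → Basin (d²=986180386.00)
P5 → Knoll (d²=88257940.00)
P6 → Knoll (d²=1121850900.00)
P7 → Draw (d²=1459541570.00)

Knoll, Knoll, Basin, Basin, Knoll, Knoll, Draw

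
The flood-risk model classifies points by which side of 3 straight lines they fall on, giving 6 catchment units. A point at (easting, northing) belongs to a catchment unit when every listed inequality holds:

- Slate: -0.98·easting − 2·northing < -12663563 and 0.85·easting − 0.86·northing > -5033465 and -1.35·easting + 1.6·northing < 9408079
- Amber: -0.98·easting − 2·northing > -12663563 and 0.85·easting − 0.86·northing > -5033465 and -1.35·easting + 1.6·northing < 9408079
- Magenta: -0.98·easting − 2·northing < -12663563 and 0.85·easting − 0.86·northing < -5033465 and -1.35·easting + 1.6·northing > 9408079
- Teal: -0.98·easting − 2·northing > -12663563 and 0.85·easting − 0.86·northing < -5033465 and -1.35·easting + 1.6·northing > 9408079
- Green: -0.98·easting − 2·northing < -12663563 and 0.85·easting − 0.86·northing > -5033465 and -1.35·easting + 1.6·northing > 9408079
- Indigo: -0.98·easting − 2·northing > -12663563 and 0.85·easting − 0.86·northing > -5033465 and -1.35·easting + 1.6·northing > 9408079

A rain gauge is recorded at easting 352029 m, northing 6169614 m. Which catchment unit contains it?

-0.98·352029 − 2·6169614 = -12684216.420, which is < -12663563
0.85·352029 − 0.86·6169614 = -5006643.390, which is > -5033465
-1.35·352029 + 1.6·6169614 = 9396143.250, which is < 9408079
This sign pattern matches Slate.

Slate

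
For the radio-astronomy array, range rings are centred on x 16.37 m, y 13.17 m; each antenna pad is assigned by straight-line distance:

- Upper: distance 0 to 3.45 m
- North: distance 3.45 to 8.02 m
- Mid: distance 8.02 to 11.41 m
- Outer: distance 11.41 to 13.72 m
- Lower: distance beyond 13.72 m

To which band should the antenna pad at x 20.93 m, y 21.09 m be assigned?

Distance = √((20.93−16.37)² + (21.09−13.17)²) = √(20.794 + 62.726) = 9.139 m.
8.02 ≤ 9.139 < 11.41 → Mid.

Mid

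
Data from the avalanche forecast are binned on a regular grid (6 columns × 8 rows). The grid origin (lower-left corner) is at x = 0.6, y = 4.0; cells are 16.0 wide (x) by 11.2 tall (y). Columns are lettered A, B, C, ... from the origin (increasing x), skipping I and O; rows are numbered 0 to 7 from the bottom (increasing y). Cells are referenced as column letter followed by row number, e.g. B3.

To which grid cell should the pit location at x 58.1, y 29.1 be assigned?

D2

Column index: ⌊(58.1 − 0.6) / 16.0⌋ = ⌊3.594⌋ = 3 → column D
Row offset from origin: ⌊(29.1 − 4.0) / 11.2⌋ = ⌊2.241⌋ = 2 → row 2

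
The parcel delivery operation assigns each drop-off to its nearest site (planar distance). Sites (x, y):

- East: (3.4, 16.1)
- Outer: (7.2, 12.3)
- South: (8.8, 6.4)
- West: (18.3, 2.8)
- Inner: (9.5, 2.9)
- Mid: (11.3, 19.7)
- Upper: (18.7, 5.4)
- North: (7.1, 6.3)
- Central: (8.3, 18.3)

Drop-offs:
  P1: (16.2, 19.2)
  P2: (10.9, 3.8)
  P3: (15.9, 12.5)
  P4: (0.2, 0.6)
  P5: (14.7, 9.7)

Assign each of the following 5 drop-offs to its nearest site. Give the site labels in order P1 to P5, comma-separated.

P1 → Mid (d²=24.26)
P2 → Inner (d²=2.77)
P3 → Upper (d²=58.25)
P4 → North (d²=80.10)
P5 → Upper (d²=34.49)

Mid, Inner, Upper, North, Upper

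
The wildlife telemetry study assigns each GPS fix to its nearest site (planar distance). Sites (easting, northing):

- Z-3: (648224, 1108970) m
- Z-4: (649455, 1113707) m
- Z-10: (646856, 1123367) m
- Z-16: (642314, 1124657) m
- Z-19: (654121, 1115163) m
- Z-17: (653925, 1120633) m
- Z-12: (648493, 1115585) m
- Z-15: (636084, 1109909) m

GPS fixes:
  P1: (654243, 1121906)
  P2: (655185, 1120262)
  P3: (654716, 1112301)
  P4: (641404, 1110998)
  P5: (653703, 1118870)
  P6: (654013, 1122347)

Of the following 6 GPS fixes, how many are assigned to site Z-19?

P1 → Z-17
P2 → Z-17
P3 → Z-19
P4 → Z-15
P5 → Z-17
P6 → Z-17
1 of the 6 goes to Z-19.

1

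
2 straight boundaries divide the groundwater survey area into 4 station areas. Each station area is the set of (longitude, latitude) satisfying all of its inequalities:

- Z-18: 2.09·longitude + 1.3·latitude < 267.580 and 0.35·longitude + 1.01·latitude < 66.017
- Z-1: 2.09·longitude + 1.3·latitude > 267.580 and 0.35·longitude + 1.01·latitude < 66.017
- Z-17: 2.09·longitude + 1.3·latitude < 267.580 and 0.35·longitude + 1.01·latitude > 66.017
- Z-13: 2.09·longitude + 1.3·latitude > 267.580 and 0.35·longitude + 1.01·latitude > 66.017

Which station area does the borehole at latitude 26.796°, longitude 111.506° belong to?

2.09·111.506 + 1.3·26.796 = 267.882, which is > 267.580
0.35·111.506 + 1.01·26.796 = 66.091, which is > 66.017
This sign pattern matches Z-13.

Z-13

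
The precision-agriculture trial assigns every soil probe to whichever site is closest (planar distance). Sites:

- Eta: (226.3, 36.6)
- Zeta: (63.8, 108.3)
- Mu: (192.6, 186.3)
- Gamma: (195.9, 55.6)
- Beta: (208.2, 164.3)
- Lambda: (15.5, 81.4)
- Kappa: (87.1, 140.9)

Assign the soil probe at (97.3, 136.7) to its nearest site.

Squared distances to each site:
Eta: 26661.010; Zeta: 1928.810; Mu: 11542.250; Gamma: 16299.170; Beta: 13060.570; Lambda: 9749.330; Kappa: 121.680.
Minimum at Kappa.

Kappa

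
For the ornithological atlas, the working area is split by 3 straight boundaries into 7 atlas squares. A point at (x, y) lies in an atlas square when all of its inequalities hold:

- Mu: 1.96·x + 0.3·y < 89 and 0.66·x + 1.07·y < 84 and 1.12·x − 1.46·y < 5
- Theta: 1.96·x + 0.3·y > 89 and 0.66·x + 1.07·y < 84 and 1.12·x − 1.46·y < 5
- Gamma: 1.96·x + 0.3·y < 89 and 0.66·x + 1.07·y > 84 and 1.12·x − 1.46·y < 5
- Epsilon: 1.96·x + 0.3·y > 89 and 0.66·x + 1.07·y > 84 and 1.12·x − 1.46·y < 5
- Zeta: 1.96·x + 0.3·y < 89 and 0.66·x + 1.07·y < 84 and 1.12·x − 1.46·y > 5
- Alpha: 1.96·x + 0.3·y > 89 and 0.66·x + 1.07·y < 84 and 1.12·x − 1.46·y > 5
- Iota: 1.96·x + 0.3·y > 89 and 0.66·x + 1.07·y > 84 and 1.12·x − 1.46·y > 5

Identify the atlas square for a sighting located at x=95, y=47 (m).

Iota

1.96·95 + 0.3·47 = 200.300, which is > 89
0.66·95 + 1.07·47 = 112.990, which is > 84
1.12·95 − 1.46·47 = 37.780, which is > 5
This sign pattern matches Iota.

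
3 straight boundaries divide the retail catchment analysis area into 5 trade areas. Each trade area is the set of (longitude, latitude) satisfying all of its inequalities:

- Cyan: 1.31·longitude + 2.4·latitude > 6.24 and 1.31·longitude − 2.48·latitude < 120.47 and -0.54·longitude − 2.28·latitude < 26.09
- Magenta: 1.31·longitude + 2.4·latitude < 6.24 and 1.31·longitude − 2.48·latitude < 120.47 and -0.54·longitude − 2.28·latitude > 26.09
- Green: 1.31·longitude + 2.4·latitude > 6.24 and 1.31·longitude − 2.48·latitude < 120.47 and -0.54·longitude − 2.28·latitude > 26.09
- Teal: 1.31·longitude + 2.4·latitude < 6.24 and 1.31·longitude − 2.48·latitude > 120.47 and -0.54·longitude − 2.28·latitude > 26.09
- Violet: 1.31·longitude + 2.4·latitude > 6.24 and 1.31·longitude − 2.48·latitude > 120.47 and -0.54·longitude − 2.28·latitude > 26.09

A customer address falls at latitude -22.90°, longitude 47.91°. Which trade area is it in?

Green

1.31·47.91 + 2.4·-22.90 = 7.802, which is > 6.24
1.31·47.91 − 2.48·-22.90 = 119.554, which is < 120.47
-0.54·47.91 − 2.28·-22.90 = 26.341, which is > 26.09
This sign pattern matches Green.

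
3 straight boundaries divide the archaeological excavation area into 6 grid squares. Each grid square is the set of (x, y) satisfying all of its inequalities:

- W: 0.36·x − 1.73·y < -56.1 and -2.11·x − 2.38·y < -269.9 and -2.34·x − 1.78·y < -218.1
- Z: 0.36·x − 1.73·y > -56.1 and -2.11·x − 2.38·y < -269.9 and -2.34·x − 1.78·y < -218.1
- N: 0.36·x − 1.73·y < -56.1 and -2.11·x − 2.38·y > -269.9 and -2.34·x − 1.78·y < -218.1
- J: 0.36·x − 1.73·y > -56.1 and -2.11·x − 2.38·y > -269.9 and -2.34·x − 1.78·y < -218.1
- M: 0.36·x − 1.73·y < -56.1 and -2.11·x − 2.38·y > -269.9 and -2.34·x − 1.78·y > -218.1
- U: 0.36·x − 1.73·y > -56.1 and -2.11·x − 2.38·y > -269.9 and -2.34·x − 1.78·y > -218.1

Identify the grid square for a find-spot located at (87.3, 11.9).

0.36·87.3 − 1.73·11.9 = 10.841, which is > -56.1
-2.11·87.3 − 2.38·11.9 = -212.525, which is > -269.9
-2.34·87.3 − 1.78·11.9 = -225.464, which is < -218.1
This sign pattern matches J.

J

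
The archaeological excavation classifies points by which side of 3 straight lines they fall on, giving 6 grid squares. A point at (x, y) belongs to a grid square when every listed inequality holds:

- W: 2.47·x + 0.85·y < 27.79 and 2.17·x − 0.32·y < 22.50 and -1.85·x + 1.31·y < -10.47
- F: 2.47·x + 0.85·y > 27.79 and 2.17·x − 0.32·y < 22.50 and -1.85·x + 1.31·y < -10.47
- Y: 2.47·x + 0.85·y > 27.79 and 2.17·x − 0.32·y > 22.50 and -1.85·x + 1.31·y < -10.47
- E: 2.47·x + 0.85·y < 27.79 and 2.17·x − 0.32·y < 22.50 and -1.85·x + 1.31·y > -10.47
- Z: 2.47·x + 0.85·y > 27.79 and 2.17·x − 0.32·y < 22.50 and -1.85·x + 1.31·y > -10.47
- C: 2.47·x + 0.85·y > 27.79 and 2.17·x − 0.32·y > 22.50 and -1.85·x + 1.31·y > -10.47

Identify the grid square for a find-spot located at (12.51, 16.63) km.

2.47·12.51 + 0.85·16.63 = 45.035, which is > 27.79
2.17·12.51 − 0.32·16.63 = 21.825, which is < 22.50
-1.85·12.51 + 1.31·16.63 = -1.358, which is > -10.47
This sign pattern matches Z.

Z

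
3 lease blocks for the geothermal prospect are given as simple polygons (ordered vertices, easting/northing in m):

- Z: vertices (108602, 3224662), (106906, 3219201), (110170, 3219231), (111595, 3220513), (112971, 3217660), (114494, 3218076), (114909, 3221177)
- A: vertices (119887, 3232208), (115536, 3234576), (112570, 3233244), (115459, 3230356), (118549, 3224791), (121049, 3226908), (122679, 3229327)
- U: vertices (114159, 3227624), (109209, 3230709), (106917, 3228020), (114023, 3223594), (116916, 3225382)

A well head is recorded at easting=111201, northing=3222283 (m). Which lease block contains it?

Z

Cast a ray rightward from (111201, 3222283). For each polygon, the edges (by vertex number in listed order) whose endpoints lie on opposite sides of northing = 3222283, where each meets that height, and whether that is right or left of the point:
Z: 1–2 at easting≈107863.2 (left), 7–1 at easting≈112907.4 (right) → 1 crossing.
A: no edge straddles that height → 0 crossings.
U: no edge straddles that height → 0 crossings.
Only Z has an odd count, so the point is inside Z.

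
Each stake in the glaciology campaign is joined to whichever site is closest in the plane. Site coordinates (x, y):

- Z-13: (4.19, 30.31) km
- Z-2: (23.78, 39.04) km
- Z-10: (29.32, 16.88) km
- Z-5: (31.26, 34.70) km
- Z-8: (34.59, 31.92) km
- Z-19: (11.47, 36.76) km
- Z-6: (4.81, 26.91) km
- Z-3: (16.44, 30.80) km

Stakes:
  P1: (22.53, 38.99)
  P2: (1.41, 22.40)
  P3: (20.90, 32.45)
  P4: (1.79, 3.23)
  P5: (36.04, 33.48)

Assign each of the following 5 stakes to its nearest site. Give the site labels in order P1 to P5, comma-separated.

P1 → Z-2 (d²=1.56)
P2 → Z-6 (d²=31.90)
P3 → Z-3 (d²=22.61)
P4 → Z-6 (d²=569.86)
P5 → Z-8 (d²=4.54)

Z-2, Z-6, Z-3, Z-6, Z-8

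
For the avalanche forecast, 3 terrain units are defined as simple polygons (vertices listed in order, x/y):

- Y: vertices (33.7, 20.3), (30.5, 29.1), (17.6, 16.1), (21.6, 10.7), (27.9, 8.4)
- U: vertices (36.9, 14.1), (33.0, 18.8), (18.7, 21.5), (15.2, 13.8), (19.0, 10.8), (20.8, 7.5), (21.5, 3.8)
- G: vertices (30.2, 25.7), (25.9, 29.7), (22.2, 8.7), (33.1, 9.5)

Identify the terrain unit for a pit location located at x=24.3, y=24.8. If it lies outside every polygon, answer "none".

Cast a ray rightward from (24.3, 24.8). For each polygon, the edges (by vertex number in listed order) whose endpoints lie on opposite sides of y = 24.8, where each meets that height, and whether that is right or left of the point:
Y: 1–2 at x≈32.06 (right), 2–3 at x≈26.23 (right) → 2 crossings.
U: no edge straddles that height → 0 crossings.
G: 2–3 at x≈25.04 (right), 4–1 at x≈30.36 (right) → 2 crossings.
All counts are even, so the point lies outside every listed polygon.

none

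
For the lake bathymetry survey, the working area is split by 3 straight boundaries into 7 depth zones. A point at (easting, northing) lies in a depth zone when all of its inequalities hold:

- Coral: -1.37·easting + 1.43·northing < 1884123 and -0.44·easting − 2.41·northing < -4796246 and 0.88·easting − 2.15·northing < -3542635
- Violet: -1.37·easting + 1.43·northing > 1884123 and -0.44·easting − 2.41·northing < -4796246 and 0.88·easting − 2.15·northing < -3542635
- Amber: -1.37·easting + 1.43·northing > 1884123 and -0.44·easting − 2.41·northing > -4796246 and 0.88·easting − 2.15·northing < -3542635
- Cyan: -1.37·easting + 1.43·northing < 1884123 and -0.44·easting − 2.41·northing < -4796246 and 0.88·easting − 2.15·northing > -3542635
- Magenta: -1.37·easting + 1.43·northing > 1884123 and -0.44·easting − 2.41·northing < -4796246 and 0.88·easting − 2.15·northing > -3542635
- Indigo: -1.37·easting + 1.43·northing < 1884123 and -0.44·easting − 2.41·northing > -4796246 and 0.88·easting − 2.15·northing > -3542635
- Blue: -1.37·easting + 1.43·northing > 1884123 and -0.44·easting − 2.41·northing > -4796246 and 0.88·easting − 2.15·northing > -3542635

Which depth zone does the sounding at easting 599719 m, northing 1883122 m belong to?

-1.37·599719 + 1.43·1883122 = 1871249.430, which is < 1884123
-0.44·599719 − 2.41·1883122 = -4802200.380, which is < -4796246
0.88·599719 − 2.15·1883122 = -3520959.580, which is > -3542635
This sign pattern matches Cyan.

Cyan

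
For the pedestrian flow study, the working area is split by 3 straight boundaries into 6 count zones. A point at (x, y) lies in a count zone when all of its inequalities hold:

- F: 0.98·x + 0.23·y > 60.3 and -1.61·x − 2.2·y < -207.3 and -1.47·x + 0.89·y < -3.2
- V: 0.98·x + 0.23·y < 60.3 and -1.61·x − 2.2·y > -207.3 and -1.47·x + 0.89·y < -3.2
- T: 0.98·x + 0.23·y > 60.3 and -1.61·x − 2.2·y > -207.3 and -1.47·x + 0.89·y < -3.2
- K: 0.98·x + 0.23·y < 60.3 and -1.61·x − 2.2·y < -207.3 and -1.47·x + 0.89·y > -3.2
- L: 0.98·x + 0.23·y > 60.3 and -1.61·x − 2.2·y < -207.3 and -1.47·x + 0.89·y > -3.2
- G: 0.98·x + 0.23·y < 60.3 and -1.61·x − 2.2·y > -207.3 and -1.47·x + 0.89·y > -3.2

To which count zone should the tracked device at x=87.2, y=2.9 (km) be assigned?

T

0.98·87.2 + 0.23·2.9 = 86.123, which is > 60.3
-1.61·87.2 − 2.2·2.9 = -146.772, which is > -207.3
-1.47·87.2 + 0.89·2.9 = -125.603, which is < -3.2
This sign pattern matches T.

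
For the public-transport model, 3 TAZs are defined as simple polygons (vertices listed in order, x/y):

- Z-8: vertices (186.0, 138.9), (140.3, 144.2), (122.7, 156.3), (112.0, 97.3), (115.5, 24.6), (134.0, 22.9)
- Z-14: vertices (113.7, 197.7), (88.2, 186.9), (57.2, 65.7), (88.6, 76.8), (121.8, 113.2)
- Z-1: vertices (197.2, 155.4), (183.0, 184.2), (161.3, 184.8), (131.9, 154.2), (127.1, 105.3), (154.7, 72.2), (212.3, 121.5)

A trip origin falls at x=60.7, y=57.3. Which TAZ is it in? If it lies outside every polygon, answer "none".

none

Cast a ray rightward from (60.7, 57.3). For each polygon, the edges (by vertex number in listed order) whose endpoints lie on opposite sides of y = 57.3, where each meets that height, and whether that is right or left of the point:
Z-8: 4–5 at x≈113.93 (right), 6–1 at x≈149.42 (right) → 2 crossings.
Z-14: no edge straddles that height → 0 crossings.
Z-1: no edge straddles that height → 0 crossings.
All counts are even, so the point lies outside every listed polygon.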